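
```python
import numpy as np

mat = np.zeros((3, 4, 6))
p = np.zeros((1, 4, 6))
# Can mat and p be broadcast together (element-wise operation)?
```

Yes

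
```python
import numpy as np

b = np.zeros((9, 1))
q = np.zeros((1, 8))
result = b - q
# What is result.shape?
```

(9, 8)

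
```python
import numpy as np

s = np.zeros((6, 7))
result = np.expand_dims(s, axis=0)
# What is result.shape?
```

(1, 6, 7)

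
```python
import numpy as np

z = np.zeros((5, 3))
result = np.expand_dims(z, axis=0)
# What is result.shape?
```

(1, 5, 3)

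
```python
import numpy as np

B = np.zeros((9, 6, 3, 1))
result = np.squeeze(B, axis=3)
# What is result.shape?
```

(9, 6, 3)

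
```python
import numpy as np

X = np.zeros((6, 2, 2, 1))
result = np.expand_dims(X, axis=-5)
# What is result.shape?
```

(1, 6, 2, 2, 1)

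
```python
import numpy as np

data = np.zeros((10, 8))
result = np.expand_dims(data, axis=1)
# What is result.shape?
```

(10, 1, 8)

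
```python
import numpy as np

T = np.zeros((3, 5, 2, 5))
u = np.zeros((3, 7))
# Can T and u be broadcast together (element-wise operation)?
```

No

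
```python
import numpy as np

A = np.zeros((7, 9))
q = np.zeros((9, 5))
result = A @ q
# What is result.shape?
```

(7, 5)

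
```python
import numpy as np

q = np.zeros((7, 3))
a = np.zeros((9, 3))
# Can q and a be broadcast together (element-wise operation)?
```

No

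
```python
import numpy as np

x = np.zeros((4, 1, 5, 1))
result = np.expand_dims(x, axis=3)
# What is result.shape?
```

(4, 1, 5, 1, 1)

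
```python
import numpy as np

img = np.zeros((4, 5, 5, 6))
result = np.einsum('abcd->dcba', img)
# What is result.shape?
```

(6, 5, 5, 4)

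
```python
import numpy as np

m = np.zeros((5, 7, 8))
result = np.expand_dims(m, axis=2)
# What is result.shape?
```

(5, 7, 1, 8)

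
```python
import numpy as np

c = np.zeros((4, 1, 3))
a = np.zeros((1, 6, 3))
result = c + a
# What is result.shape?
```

(4, 6, 3)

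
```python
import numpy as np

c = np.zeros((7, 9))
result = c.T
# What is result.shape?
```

(9, 7)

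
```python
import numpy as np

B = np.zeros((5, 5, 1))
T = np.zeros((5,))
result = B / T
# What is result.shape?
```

(5, 5, 5)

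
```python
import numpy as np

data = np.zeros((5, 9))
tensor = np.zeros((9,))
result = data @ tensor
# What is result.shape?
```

(5,)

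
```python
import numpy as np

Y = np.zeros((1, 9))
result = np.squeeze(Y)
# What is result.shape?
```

(9,)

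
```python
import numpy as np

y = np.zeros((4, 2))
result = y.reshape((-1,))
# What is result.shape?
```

(8,)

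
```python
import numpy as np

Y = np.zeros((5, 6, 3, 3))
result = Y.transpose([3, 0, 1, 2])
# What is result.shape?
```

(3, 5, 6, 3)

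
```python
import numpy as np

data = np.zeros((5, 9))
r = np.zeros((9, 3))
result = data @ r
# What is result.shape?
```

(5, 3)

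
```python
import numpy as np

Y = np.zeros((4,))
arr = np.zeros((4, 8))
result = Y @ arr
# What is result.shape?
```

(8,)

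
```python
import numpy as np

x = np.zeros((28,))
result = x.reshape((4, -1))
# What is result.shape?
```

(4, 7)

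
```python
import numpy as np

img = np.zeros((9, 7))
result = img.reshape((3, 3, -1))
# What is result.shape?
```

(3, 3, 7)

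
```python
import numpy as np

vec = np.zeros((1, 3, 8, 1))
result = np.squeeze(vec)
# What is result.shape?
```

(3, 8)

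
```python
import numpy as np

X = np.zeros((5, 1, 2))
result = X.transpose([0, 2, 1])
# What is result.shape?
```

(5, 2, 1)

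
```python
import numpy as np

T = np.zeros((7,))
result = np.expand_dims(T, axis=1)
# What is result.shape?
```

(7, 1)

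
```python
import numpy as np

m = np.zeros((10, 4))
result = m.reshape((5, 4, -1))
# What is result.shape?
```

(5, 4, 2)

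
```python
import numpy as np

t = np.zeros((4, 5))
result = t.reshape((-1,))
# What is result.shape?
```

(20,)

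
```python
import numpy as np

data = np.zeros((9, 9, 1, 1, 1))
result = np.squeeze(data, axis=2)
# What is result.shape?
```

(9, 9, 1, 1)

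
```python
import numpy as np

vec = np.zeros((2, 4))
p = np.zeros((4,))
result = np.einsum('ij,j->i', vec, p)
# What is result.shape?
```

(2,)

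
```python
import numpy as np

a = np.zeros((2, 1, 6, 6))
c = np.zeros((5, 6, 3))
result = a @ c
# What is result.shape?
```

(2, 5, 6, 3)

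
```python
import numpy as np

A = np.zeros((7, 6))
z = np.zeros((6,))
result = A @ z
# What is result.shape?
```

(7,)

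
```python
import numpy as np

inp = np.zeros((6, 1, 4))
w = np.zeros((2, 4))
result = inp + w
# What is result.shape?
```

(6, 2, 4)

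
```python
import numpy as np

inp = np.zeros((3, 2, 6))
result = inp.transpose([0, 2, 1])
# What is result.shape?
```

(3, 6, 2)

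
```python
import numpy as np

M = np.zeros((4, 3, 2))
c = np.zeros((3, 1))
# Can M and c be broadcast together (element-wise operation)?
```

Yes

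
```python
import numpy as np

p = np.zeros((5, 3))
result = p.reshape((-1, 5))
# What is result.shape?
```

(3, 5)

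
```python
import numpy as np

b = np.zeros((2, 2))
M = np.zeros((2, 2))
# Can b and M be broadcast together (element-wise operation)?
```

Yes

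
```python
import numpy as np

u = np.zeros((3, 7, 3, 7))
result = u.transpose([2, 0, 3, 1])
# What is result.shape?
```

(3, 3, 7, 7)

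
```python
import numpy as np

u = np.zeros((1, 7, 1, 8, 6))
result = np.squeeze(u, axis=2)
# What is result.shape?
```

(1, 7, 8, 6)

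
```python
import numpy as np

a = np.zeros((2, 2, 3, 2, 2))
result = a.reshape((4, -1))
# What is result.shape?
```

(4, 12)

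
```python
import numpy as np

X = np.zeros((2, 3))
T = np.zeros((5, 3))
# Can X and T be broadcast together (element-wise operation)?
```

No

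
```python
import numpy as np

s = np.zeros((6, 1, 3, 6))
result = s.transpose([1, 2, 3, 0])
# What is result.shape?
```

(1, 3, 6, 6)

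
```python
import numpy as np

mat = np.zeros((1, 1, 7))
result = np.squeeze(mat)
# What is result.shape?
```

(7,)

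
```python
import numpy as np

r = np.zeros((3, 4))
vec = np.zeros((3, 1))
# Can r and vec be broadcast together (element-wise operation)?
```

Yes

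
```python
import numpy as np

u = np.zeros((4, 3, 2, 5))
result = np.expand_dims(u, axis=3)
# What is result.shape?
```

(4, 3, 2, 1, 5)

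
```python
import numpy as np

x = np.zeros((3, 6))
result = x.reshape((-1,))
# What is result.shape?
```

(18,)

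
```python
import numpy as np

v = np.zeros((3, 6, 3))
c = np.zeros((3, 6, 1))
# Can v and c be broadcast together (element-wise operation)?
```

Yes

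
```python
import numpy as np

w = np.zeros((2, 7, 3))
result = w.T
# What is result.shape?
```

(3, 7, 2)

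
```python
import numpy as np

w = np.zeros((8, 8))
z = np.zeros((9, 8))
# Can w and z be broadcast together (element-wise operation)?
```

No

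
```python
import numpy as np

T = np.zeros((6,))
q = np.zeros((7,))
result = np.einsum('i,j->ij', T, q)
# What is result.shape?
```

(6, 7)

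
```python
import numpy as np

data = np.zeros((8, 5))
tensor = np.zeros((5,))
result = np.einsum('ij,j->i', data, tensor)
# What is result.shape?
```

(8,)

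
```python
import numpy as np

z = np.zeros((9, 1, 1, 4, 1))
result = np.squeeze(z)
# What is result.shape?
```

(9, 4)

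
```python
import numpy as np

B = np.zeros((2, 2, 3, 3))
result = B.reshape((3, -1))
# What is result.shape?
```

(3, 12)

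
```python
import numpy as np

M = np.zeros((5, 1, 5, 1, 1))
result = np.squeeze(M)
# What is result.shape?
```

(5, 5)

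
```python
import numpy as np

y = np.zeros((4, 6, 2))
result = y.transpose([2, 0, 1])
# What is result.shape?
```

(2, 4, 6)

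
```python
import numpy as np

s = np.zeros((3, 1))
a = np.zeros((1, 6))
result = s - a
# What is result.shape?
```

(3, 6)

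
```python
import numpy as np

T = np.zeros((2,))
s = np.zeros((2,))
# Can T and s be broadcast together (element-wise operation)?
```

Yes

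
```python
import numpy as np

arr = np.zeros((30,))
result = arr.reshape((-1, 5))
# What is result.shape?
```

(6, 5)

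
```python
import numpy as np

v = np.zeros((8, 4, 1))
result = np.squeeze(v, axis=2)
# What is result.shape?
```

(8, 4)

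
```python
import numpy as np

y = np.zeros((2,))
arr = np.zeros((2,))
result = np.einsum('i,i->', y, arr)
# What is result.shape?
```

()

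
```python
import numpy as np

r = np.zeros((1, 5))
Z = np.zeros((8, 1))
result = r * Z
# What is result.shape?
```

(8, 5)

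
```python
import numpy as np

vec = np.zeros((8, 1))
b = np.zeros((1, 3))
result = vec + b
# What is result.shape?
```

(8, 3)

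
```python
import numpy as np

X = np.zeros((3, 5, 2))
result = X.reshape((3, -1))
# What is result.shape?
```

(3, 10)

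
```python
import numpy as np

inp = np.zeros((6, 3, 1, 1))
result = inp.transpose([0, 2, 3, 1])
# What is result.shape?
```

(6, 1, 1, 3)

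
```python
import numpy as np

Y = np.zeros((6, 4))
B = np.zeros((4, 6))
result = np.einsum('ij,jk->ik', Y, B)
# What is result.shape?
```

(6, 6)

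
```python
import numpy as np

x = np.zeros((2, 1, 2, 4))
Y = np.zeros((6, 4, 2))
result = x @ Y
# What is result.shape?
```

(2, 6, 2, 2)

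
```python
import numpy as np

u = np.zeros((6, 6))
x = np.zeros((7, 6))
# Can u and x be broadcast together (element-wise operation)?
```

No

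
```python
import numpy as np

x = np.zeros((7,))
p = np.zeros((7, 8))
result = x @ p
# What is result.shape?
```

(8,)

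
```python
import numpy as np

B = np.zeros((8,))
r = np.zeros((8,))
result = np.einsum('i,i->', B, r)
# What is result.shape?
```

()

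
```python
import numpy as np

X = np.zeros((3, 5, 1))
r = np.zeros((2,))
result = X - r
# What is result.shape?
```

(3, 5, 2)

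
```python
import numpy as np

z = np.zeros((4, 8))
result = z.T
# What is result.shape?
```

(8, 4)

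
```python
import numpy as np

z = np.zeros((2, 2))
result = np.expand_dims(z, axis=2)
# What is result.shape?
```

(2, 2, 1)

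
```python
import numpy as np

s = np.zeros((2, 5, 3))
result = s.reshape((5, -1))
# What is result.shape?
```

(5, 6)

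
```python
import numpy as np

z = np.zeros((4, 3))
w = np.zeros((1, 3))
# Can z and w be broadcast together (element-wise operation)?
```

Yes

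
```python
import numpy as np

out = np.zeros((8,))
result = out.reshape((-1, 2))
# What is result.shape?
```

(4, 2)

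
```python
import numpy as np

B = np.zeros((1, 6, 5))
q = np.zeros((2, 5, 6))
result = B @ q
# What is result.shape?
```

(2, 6, 6)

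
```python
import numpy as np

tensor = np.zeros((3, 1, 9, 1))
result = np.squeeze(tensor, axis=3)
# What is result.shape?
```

(3, 1, 9)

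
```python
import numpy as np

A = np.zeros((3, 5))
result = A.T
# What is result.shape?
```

(5, 3)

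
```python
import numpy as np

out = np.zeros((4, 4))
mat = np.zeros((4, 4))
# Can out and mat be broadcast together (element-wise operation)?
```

Yes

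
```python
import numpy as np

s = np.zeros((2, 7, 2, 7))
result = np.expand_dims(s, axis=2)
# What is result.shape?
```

(2, 7, 1, 2, 7)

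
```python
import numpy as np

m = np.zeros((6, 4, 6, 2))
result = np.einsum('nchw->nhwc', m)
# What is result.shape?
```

(6, 6, 2, 4)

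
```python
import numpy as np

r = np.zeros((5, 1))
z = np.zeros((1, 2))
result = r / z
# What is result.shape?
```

(5, 2)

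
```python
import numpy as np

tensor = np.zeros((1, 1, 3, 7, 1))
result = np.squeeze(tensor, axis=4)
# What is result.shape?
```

(1, 1, 3, 7)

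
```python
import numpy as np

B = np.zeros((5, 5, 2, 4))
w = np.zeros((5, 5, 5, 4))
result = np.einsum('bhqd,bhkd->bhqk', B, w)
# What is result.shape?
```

(5, 5, 2, 5)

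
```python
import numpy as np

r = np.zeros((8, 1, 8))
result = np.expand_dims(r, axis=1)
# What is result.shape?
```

(8, 1, 1, 8)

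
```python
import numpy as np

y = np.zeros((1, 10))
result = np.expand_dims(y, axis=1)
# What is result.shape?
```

(1, 1, 10)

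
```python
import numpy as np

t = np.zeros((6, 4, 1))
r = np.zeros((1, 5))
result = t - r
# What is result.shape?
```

(6, 4, 5)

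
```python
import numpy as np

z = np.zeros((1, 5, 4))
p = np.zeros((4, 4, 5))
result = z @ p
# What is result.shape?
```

(4, 5, 5)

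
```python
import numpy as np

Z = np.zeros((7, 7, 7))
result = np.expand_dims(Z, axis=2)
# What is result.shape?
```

(7, 7, 1, 7)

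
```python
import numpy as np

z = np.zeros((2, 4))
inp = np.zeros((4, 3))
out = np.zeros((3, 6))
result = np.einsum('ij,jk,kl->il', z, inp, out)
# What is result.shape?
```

(2, 6)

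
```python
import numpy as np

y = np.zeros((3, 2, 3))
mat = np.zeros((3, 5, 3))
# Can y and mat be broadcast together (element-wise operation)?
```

No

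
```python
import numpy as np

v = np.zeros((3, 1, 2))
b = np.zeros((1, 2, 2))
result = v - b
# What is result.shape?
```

(3, 2, 2)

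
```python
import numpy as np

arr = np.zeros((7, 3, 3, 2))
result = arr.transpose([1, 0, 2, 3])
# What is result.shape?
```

(3, 7, 3, 2)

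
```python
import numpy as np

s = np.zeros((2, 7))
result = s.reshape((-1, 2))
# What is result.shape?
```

(7, 2)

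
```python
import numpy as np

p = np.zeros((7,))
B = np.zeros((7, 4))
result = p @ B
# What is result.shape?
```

(4,)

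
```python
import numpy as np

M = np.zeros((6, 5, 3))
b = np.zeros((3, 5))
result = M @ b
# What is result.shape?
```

(6, 5, 5)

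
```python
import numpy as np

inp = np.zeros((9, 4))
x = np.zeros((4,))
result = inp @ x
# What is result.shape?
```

(9,)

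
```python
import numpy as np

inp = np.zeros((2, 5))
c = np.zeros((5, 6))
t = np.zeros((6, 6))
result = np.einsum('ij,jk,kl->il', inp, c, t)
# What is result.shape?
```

(2, 6)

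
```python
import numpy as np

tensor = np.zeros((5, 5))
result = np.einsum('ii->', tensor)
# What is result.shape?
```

()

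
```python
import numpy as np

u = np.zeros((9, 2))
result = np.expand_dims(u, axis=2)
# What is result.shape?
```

(9, 2, 1)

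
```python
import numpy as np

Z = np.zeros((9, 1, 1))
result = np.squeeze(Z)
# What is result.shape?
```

(9,)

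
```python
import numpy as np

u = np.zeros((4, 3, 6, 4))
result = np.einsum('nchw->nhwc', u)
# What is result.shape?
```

(4, 6, 4, 3)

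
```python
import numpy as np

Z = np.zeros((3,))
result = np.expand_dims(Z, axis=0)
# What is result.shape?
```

(1, 3)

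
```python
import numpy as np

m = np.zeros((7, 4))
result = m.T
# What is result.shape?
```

(4, 7)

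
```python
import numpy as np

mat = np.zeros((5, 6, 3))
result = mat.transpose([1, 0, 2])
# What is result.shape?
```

(6, 5, 3)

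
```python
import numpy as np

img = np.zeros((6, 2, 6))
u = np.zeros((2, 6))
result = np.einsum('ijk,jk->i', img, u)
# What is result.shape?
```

(6,)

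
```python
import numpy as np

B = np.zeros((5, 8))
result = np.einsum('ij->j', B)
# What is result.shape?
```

(8,)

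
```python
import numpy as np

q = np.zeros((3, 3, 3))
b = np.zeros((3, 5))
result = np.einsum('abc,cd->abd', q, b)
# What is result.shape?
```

(3, 3, 5)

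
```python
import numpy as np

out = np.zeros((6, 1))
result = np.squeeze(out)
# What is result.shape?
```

(6,)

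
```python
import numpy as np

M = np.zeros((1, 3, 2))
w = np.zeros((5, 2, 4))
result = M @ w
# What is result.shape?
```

(5, 3, 4)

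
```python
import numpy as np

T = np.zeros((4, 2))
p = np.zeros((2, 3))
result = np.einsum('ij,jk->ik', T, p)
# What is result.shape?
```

(4, 3)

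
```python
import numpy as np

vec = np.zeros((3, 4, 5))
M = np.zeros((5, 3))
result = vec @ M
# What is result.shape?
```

(3, 4, 3)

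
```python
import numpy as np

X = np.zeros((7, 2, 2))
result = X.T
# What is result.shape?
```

(2, 2, 7)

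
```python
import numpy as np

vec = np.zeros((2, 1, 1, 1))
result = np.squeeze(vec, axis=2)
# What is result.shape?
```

(2, 1, 1)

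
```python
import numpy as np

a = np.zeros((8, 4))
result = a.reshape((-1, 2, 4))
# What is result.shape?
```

(4, 2, 4)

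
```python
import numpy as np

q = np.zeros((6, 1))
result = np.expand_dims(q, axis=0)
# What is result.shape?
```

(1, 6, 1)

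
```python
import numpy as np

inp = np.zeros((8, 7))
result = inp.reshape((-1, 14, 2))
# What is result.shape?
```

(2, 14, 2)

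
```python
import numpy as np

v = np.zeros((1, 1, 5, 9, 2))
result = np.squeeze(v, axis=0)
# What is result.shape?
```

(1, 5, 9, 2)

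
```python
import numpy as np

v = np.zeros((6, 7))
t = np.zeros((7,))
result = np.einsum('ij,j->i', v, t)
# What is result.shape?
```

(6,)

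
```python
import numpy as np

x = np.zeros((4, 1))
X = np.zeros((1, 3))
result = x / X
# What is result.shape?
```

(4, 3)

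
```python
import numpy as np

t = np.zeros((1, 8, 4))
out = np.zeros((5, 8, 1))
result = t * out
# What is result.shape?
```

(5, 8, 4)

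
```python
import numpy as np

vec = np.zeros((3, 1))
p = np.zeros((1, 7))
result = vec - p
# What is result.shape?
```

(3, 7)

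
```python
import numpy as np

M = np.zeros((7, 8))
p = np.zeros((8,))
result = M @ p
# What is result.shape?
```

(7,)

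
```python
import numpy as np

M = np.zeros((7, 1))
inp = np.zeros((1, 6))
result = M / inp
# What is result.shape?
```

(7, 6)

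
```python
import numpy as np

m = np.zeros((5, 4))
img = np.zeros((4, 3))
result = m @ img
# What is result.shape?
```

(5, 3)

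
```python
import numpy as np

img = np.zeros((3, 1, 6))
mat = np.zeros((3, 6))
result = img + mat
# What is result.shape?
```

(3, 3, 6)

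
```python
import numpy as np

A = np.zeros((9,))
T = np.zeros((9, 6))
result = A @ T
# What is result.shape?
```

(6,)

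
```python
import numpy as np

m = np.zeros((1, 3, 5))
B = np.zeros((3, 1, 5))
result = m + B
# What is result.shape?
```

(3, 3, 5)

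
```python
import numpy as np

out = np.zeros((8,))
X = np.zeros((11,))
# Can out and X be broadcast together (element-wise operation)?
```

No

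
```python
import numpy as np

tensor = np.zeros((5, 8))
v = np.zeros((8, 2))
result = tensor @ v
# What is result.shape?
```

(5, 2)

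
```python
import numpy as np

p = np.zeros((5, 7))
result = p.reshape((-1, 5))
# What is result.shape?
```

(7, 5)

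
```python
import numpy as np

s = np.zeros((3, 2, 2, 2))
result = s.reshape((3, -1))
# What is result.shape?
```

(3, 8)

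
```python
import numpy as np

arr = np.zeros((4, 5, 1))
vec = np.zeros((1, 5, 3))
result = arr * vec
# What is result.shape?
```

(4, 5, 3)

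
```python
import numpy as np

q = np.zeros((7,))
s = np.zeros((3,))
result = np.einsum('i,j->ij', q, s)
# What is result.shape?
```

(7, 3)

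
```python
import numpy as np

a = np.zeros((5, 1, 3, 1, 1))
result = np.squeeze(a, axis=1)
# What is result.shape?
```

(5, 3, 1, 1)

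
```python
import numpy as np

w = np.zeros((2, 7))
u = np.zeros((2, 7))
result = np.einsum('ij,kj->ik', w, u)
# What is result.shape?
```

(2, 2)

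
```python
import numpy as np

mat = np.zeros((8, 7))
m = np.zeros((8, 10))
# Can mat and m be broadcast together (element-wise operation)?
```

No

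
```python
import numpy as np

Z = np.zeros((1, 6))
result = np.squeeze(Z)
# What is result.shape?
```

(6,)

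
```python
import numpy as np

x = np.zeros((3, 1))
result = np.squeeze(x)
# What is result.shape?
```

(3,)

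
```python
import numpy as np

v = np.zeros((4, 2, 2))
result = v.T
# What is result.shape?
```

(2, 2, 4)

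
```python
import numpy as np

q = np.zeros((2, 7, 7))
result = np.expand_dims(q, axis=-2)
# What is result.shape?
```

(2, 7, 1, 7)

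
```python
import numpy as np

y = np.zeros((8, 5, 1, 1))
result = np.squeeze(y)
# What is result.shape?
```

(8, 5)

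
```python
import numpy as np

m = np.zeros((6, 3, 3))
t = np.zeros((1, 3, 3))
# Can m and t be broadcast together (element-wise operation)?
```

Yes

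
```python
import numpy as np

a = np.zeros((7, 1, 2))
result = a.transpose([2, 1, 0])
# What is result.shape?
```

(2, 1, 7)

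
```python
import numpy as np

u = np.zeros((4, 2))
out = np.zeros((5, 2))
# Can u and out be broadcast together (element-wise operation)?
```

No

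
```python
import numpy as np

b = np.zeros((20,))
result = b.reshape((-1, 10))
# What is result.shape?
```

(2, 10)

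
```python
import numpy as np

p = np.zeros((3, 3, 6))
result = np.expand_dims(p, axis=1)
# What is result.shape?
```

(3, 1, 3, 6)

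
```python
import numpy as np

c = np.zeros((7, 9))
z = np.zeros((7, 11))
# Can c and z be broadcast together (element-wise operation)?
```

No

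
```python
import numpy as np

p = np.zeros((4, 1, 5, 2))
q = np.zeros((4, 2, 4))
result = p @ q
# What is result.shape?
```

(4, 4, 5, 4)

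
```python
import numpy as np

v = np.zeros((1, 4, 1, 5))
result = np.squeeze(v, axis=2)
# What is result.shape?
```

(1, 4, 5)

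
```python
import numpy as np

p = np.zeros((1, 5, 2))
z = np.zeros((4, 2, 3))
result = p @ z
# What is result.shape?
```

(4, 5, 3)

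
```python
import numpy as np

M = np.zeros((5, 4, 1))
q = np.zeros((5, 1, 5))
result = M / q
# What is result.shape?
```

(5, 4, 5)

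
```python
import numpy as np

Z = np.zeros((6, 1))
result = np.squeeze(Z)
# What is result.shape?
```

(6,)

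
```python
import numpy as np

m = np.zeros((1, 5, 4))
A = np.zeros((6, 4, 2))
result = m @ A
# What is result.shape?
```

(6, 5, 2)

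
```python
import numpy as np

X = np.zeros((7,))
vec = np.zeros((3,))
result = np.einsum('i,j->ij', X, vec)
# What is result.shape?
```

(7, 3)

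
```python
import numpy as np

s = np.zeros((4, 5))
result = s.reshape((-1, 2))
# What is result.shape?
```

(10, 2)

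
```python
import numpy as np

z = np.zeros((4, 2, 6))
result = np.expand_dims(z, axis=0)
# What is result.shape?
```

(1, 4, 2, 6)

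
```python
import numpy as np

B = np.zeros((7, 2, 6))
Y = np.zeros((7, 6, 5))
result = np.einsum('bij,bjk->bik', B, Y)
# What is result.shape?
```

(7, 2, 5)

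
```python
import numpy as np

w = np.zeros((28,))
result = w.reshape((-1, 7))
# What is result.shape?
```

(4, 7)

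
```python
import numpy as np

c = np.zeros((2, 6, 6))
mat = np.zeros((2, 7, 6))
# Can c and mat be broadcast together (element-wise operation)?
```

No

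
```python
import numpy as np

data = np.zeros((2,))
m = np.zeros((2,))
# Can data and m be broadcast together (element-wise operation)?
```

Yes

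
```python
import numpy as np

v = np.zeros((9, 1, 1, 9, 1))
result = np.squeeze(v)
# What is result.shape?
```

(9, 9)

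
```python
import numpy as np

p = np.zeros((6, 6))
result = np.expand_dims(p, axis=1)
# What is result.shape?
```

(6, 1, 6)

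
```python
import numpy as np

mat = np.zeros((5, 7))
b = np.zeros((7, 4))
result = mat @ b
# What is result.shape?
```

(5, 4)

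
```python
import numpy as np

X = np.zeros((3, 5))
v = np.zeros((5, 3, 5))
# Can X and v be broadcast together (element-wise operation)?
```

Yes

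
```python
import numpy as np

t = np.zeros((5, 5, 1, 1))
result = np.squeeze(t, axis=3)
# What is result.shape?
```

(5, 5, 1)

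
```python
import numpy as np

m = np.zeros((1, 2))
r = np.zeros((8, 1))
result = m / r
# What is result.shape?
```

(8, 2)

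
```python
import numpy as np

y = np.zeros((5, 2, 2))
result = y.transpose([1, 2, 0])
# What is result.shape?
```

(2, 2, 5)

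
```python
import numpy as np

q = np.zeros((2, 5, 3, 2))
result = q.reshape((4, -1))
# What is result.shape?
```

(4, 15)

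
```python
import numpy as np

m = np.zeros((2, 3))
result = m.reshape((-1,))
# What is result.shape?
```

(6,)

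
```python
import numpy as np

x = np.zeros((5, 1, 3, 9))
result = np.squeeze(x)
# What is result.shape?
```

(5, 3, 9)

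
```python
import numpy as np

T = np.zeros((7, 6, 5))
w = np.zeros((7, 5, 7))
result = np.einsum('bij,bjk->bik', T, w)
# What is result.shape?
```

(7, 6, 7)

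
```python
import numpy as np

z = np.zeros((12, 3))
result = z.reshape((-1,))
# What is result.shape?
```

(36,)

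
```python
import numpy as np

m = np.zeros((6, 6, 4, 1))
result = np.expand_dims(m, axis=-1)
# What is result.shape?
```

(6, 6, 4, 1, 1)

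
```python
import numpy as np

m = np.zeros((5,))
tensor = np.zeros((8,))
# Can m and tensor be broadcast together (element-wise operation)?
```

No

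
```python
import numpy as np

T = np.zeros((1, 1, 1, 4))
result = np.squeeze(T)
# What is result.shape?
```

(4,)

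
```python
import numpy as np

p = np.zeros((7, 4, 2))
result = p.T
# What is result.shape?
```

(2, 4, 7)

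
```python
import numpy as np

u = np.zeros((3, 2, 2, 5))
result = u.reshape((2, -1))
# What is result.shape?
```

(2, 30)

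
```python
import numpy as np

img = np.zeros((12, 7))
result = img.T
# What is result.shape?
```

(7, 12)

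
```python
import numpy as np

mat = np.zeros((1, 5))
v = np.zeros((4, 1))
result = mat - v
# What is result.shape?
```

(4, 5)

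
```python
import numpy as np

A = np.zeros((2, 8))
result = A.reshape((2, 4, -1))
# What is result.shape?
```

(2, 4, 2)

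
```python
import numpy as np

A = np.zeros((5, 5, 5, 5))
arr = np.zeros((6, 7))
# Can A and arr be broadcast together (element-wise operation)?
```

No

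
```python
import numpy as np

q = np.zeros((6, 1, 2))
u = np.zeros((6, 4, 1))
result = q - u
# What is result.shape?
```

(6, 4, 2)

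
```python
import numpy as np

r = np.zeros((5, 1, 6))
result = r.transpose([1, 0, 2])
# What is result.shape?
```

(1, 5, 6)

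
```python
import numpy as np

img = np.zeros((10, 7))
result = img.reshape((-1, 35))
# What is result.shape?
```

(2, 35)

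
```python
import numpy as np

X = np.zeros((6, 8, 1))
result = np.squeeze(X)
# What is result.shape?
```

(6, 8)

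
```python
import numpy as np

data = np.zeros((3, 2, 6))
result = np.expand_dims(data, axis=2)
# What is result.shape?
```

(3, 2, 1, 6)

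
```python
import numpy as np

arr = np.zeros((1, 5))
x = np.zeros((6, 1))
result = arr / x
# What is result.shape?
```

(6, 5)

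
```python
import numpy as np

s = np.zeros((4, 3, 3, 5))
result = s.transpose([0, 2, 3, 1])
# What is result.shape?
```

(4, 3, 5, 3)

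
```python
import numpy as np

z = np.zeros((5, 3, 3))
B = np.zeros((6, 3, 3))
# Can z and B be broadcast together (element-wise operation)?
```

No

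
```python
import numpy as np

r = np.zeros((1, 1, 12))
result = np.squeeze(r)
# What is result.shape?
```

(12,)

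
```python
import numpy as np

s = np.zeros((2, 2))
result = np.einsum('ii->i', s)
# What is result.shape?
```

(2,)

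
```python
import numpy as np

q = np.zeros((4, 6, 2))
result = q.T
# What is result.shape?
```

(2, 6, 4)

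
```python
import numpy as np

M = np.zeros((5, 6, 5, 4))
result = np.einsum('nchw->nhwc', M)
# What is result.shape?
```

(5, 5, 4, 6)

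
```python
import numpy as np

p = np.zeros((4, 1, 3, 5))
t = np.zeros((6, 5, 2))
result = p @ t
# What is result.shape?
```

(4, 6, 3, 2)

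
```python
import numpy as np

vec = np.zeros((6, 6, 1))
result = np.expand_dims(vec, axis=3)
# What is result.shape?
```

(6, 6, 1, 1)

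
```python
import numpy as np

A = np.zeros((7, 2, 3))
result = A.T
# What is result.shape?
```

(3, 2, 7)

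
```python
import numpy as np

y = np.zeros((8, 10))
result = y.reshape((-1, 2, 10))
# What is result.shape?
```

(4, 2, 10)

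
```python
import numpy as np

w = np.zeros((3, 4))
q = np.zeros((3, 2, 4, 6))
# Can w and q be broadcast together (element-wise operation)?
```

No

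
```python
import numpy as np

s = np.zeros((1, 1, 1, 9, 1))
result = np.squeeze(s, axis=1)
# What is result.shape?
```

(1, 1, 9, 1)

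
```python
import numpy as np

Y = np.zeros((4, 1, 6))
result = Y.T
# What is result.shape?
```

(6, 1, 4)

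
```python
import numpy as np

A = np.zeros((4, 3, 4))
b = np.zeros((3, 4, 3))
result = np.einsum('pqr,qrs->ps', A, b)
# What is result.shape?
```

(4, 3)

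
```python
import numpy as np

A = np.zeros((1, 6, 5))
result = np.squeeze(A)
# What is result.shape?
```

(6, 5)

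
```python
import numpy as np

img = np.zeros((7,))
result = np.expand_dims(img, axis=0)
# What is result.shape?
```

(1, 7)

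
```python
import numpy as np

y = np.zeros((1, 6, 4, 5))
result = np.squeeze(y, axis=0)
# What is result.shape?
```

(6, 4, 5)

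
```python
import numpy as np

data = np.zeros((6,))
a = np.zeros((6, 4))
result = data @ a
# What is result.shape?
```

(4,)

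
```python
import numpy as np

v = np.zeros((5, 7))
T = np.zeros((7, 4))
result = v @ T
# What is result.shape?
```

(5, 4)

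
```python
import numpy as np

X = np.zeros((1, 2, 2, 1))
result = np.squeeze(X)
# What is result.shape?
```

(2, 2)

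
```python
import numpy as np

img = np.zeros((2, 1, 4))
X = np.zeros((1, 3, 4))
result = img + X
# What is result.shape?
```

(2, 3, 4)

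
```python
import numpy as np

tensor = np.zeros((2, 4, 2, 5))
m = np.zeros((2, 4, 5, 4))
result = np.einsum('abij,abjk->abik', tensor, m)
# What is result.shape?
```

(2, 4, 2, 4)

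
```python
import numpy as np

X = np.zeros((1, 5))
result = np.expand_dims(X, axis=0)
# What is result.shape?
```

(1, 1, 5)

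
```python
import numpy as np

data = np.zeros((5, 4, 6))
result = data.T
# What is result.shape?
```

(6, 4, 5)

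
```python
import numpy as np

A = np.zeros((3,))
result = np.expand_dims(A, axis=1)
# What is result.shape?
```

(3, 1)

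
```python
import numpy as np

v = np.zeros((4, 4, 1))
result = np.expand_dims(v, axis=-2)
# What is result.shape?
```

(4, 4, 1, 1)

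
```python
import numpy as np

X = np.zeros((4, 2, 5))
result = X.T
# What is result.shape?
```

(5, 2, 4)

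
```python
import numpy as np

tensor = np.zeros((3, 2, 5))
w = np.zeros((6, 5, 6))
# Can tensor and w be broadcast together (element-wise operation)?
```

No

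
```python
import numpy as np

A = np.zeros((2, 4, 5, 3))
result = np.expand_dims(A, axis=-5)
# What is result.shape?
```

(1, 2, 4, 5, 3)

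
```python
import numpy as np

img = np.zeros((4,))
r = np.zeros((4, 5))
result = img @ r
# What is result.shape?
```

(5,)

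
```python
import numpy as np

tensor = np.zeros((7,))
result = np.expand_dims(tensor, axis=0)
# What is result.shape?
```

(1, 7)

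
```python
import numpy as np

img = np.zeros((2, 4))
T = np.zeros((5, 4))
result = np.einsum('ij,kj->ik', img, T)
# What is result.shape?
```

(2, 5)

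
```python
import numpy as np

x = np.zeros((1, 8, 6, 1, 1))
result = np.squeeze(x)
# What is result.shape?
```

(8, 6)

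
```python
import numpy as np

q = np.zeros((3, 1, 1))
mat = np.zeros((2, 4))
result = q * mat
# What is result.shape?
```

(3, 2, 4)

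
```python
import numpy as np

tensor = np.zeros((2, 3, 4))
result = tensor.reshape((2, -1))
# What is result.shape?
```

(2, 12)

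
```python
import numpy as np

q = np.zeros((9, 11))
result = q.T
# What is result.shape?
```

(11, 9)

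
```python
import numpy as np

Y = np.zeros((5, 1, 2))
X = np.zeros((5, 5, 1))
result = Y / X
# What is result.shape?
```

(5, 5, 2)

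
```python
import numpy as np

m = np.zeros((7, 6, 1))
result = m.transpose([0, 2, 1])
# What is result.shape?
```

(7, 1, 6)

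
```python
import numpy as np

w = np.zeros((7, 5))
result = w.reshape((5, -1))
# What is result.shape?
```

(5, 7)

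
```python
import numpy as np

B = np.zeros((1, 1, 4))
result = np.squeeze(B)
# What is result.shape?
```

(4,)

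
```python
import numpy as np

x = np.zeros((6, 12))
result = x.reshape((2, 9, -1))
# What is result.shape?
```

(2, 9, 4)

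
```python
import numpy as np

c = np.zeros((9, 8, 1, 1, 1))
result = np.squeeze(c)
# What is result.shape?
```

(9, 8)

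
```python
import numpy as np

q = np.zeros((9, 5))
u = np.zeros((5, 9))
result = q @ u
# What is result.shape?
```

(9, 9)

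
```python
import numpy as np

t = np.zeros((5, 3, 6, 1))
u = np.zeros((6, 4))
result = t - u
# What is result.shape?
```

(5, 3, 6, 4)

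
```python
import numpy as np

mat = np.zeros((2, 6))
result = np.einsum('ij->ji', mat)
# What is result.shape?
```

(6, 2)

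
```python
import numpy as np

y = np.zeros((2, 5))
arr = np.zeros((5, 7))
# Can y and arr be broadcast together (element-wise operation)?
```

No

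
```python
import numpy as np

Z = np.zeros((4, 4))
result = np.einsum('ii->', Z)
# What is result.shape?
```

()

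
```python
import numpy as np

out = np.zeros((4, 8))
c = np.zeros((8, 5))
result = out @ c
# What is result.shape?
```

(4, 5)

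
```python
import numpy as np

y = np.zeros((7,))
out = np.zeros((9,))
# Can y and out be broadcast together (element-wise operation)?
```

No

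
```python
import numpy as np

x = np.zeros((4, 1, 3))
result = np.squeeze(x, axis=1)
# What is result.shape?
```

(4, 3)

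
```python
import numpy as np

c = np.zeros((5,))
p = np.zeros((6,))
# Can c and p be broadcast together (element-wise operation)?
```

No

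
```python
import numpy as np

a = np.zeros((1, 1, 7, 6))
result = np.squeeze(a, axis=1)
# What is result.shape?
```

(1, 7, 6)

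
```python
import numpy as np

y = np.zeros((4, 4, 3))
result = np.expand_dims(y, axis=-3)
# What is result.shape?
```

(4, 1, 4, 3)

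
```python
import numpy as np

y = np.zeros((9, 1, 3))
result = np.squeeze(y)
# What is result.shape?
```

(9, 3)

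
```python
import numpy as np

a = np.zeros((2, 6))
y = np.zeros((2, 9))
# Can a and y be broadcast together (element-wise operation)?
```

No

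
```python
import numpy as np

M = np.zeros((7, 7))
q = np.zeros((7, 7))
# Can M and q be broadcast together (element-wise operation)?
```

Yes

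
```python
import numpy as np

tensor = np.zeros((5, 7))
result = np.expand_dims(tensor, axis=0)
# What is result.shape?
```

(1, 5, 7)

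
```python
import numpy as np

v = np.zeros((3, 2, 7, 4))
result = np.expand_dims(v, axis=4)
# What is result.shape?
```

(3, 2, 7, 4, 1)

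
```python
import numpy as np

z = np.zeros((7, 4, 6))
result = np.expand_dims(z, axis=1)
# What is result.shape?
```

(7, 1, 4, 6)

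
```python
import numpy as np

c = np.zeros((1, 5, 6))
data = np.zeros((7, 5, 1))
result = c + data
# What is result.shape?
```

(7, 5, 6)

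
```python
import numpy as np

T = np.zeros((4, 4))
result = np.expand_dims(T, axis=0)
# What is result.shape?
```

(1, 4, 4)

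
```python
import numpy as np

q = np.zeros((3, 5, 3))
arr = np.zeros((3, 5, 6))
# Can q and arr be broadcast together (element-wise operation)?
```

No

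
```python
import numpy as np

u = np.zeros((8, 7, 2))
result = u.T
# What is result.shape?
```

(2, 7, 8)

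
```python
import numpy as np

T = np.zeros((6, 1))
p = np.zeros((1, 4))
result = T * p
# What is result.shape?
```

(6, 4)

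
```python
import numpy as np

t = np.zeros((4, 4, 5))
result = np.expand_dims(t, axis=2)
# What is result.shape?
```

(4, 4, 1, 5)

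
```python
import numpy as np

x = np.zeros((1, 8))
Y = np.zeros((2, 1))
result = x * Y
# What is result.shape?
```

(2, 8)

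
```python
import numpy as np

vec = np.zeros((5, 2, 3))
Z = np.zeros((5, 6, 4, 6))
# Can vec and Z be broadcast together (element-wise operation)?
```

No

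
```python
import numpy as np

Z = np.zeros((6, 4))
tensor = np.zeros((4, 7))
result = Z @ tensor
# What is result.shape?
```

(6, 7)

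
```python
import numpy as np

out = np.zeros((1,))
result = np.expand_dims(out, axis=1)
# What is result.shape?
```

(1, 1)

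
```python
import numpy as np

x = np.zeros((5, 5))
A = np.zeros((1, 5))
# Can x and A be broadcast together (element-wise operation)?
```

Yes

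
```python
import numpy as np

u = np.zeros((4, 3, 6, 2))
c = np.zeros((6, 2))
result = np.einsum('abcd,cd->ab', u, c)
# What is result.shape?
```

(4, 3)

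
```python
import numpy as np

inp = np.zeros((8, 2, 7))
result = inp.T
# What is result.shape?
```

(7, 2, 8)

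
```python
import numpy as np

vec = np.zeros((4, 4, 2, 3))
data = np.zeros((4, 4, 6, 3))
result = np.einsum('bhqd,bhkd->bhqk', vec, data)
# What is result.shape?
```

(4, 4, 2, 6)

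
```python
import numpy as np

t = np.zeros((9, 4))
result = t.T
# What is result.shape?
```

(4, 9)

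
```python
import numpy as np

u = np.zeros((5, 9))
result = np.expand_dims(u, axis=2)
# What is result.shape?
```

(5, 9, 1)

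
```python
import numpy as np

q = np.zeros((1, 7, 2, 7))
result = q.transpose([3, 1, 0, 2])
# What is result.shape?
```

(7, 7, 1, 2)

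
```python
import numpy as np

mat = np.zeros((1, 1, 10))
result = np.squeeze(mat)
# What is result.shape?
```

(10,)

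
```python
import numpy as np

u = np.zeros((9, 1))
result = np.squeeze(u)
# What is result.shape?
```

(9,)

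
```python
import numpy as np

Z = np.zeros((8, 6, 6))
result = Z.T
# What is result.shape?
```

(6, 6, 8)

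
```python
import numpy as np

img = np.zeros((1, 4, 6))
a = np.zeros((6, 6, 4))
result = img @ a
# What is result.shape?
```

(6, 4, 4)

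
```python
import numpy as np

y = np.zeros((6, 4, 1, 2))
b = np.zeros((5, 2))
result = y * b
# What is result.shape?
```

(6, 4, 5, 2)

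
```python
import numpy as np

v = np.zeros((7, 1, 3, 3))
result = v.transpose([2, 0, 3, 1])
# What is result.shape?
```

(3, 7, 3, 1)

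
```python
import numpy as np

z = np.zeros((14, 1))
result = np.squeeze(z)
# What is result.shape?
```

(14,)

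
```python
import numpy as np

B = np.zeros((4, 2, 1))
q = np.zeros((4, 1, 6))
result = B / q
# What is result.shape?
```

(4, 2, 6)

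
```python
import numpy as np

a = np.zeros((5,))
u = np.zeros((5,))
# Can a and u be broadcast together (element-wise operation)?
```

Yes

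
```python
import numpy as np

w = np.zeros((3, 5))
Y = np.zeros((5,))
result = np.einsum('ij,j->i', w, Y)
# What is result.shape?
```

(3,)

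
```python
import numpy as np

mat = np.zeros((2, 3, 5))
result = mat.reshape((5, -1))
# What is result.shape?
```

(5, 6)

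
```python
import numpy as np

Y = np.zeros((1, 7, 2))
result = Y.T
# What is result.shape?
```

(2, 7, 1)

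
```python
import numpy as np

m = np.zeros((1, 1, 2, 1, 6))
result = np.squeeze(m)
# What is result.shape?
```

(2, 6)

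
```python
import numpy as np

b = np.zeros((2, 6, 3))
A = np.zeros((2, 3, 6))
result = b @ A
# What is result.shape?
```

(2, 6, 6)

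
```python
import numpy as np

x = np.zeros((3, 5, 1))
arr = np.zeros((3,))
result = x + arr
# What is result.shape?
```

(3, 5, 3)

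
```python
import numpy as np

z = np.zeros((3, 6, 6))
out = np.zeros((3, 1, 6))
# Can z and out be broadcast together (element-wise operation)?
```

Yes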